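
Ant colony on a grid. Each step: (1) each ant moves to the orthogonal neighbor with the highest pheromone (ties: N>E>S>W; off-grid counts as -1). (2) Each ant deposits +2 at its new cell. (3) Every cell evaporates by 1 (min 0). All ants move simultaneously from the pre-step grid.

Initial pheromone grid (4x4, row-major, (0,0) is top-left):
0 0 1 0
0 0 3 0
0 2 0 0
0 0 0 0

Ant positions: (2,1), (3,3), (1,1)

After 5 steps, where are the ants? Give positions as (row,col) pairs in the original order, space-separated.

Step 1: ant0:(2,1)->N->(1,1) | ant1:(3,3)->N->(2,3) | ant2:(1,1)->E->(1,2)
  grid max=4 at (1,2)
Step 2: ant0:(1,1)->E->(1,2) | ant1:(2,3)->N->(1,3) | ant2:(1,2)->W->(1,1)
  grid max=5 at (1,2)
Step 3: ant0:(1,2)->W->(1,1) | ant1:(1,3)->W->(1,2) | ant2:(1,1)->E->(1,2)
  grid max=8 at (1,2)
Step 4: ant0:(1,1)->E->(1,2) | ant1:(1,2)->W->(1,1) | ant2:(1,2)->W->(1,1)
  grid max=9 at (1,2)
Step 5: ant0:(1,2)->W->(1,1) | ant1:(1,1)->E->(1,2) | ant2:(1,1)->E->(1,2)
  grid max=12 at (1,2)

(1,1) (1,2) (1,2)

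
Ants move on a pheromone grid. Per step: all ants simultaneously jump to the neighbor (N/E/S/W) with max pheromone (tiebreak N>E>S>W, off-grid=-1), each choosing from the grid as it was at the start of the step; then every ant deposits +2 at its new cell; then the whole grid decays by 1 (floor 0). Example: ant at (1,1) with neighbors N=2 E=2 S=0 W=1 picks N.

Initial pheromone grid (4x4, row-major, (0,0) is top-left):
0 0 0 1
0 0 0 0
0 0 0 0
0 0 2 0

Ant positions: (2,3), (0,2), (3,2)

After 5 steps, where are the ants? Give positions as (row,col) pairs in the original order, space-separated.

Step 1: ant0:(2,3)->N->(1,3) | ant1:(0,2)->E->(0,3) | ant2:(3,2)->N->(2,2)
  grid max=2 at (0,3)
Step 2: ant0:(1,3)->N->(0,3) | ant1:(0,3)->S->(1,3) | ant2:(2,2)->S->(3,2)
  grid max=3 at (0,3)
Step 3: ant0:(0,3)->S->(1,3) | ant1:(1,3)->N->(0,3) | ant2:(3,2)->N->(2,2)
  grid max=4 at (0,3)
Step 4: ant0:(1,3)->N->(0,3) | ant1:(0,3)->S->(1,3) | ant2:(2,2)->S->(3,2)
  grid max=5 at (0,3)
Step 5: ant0:(0,3)->S->(1,3) | ant1:(1,3)->N->(0,3) | ant2:(3,2)->N->(2,2)
  grid max=6 at (0,3)

(1,3) (0,3) (2,2)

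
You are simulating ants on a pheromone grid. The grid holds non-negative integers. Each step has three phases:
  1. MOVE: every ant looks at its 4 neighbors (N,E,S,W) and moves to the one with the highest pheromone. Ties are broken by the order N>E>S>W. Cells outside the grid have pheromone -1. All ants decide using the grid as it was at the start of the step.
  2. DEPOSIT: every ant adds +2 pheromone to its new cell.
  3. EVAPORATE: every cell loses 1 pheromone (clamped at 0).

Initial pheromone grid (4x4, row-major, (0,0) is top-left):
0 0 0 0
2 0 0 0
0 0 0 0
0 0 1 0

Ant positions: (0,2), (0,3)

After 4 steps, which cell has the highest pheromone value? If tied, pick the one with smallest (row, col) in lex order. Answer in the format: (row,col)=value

Answer: (0,3)=4

Derivation:
Step 1: ant0:(0,2)->E->(0,3) | ant1:(0,3)->S->(1,3)
  grid max=1 at (0,3)
Step 2: ant0:(0,3)->S->(1,3) | ant1:(1,3)->N->(0,3)
  grid max=2 at (0,3)
Step 3: ant0:(1,3)->N->(0,3) | ant1:(0,3)->S->(1,3)
  grid max=3 at (0,3)
Step 4: ant0:(0,3)->S->(1,3) | ant1:(1,3)->N->(0,3)
  grid max=4 at (0,3)
Final grid:
  0 0 0 4
  0 0 0 4
  0 0 0 0
  0 0 0 0
Max pheromone 4 at (0,3)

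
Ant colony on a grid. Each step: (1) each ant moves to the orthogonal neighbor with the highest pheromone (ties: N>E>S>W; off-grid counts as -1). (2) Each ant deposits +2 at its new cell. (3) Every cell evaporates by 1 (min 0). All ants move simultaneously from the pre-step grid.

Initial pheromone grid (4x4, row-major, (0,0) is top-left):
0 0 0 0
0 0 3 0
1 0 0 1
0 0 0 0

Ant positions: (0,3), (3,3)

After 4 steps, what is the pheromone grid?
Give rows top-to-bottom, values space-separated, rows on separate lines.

After step 1: ants at (1,3),(2,3)
  0 0 0 0
  0 0 2 1
  0 0 0 2
  0 0 0 0
After step 2: ants at (2,3),(1,3)
  0 0 0 0
  0 0 1 2
  0 0 0 3
  0 0 0 0
After step 3: ants at (1,3),(2,3)
  0 0 0 0
  0 0 0 3
  0 0 0 4
  0 0 0 0
After step 4: ants at (2,3),(1,3)
  0 0 0 0
  0 0 0 4
  0 0 0 5
  0 0 0 0

0 0 0 0
0 0 0 4
0 0 0 5
0 0 0 0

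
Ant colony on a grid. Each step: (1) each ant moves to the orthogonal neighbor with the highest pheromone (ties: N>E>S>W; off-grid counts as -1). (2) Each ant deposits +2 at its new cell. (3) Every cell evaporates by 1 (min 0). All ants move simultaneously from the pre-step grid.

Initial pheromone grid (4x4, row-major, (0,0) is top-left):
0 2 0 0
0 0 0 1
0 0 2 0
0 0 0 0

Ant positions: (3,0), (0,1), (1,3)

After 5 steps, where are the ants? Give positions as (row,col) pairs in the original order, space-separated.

Step 1: ant0:(3,0)->N->(2,0) | ant1:(0,1)->E->(0,2) | ant2:(1,3)->N->(0,3)
  grid max=1 at (0,1)
Step 2: ant0:(2,0)->N->(1,0) | ant1:(0,2)->E->(0,3) | ant2:(0,3)->W->(0,2)
  grid max=2 at (0,2)
Step 3: ant0:(1,0)->N->(0,0) | ant1:(0,3)->W->(0,2) | ant2:(0,2)->E->(0,3)
  grid max=3 at (0,2)
Step 4: ant0:(0,0)->E->(0,1) | ant1:(0,2)->E->(0,3) | ant2:(0,3)->W->(0,2)
  grid max=4 at (0,2)
Step 5: ant0:(0,1)->E->(0,2) | ant1:(0,3)->W->(0,2) | ant2:(0,2)->E->(0,3)
  grid max=7 at (0,2)

(0,2) (0,2) (0,3)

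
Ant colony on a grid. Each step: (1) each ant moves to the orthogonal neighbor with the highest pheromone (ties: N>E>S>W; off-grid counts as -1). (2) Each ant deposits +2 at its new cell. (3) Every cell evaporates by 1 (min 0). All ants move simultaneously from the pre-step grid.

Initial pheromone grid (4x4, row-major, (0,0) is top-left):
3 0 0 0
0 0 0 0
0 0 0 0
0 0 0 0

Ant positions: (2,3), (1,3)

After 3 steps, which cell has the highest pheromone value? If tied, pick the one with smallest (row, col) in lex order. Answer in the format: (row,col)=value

Step 1: ant0:(2,3)->N->(1,3) | ant1:(1,3)->N->(0,3)
  grid max=2 at (0,0)
Step 2: ant0:(1,3)->N->(0,3) | ant1:(0,3)->S->(1,3)
  grid max=2 at (0,3)
Step 3: ant0:(0,3)->S->(1,3) | ant1:(1,3)->N->(0,3)
  grid max=3 at (0,3)
Final grid:
  0 0 0 3
  0 0 0 3
  0 0 0 0
  0 0 0 0
Max pheromone 3 at (0,3)

Answer: (0,3)=3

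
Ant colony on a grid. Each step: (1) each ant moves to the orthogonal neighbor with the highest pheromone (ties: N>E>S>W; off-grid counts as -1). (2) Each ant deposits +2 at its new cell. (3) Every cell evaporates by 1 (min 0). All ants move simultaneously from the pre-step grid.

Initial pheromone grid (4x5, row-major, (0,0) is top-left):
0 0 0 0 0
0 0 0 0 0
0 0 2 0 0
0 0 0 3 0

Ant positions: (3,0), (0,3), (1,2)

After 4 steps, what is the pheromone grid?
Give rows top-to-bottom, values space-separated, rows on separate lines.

After step 1: ants at (2,0),(0,4),(2,2)
  0 0 0 0 1
  0 0 0 0 0
  1 0 3 0 0
  0 0 0 2 0
After step 2: ants at (1,0),(1,4),(1,2)
  0 0 0 0 0
  1 0 1 0 1
  0 0 2 0 0
  0 0 0 1 0
After step 3: ants at (0,0),(0,4),(2,2)
  1 0 0 0 1
  0 0 0 0 0
  0 0 3 0 0
  0 0 0 0 0
After step 4: ants at (0,1),(1,4),(1,2)
  0 1 0 0 0
  0 0 1 0 1
  0 0 2 0 0
  0 0 0 0 0

0 1 0 0 0
0 0 1 0 1
0 0 2 0 0
0 0 0 0 0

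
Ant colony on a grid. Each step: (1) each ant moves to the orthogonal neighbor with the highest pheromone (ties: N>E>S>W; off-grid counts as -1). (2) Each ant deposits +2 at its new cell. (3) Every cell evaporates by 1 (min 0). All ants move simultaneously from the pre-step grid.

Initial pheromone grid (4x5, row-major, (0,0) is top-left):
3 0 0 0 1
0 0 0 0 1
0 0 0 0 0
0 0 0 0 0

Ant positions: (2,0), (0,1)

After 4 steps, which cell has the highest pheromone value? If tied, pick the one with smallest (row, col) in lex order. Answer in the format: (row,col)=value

Step 1: ant0:(2,0)->N->(1,0) | ant1:(0,1)->W->(0,0)
  grid max=4 at (0,0)
Step 2: ant0:(1,0)->N->(0,0) | ant1:(0,0)->S->(1,0)
  grid max=5 at (0,0)
Step 3: ant0:(0,0)->S->(1,0) | ant1:(1,0)->N->(0,0)
  grid max=6 at (0,0)
Step 4: ant0:(1,0)->N->(0,0) | ant1:(0,0)->S->(1,0)
  grid max=7 at (0,0)
Final grid:
  7 0 0 0 0
  4 0 0 0 0
  0 0 0 0 0
  0 0 0 0 0
Max pheromone 7 at (0,0)

Answer: (0,0)=7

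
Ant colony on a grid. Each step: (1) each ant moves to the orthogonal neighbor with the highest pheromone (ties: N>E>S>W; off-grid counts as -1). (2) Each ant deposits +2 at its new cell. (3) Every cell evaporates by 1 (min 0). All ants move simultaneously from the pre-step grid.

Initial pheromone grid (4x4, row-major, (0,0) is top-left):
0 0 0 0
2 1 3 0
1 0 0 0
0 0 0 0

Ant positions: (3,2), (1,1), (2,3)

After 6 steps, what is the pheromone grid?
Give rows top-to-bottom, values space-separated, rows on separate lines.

After step 1: ants at (2,2),(1,2),(1,3)
  0 0 0 0
  1 0 4 1
  0 0 1 0
  0 0 0 0
After step 2: ants at (1,2),(1,3),(1,2)
  0 0 0 0
  0 0 7 2
  0 0 0 0
  0 0 0 0
After step 3: ants at (1,3),(1,2),(1,3)
  0 0 0 0
  0 0 8 5
  0 0 0 0
  0 0 0 0
After step 4: ants at (1,2),(1,3),(1,2)
  0 0 0 0
  0 0 11 6
  0 0 0 0
  0 0 0 0
After step 5: ants at (1,3),(1,2),(1,3)
  0 0 0 0
  0 0 12 9
  0 0 0 0
  0 0 0 0
After step 6: ants at (1,2),(1,3),(1,2)
  0 0 0 0
  0 0 15 10
  0 0 0 0
  0 0 0 0

0 0 0 0
0 0 15 10
0 0 0 0
0 0 0 0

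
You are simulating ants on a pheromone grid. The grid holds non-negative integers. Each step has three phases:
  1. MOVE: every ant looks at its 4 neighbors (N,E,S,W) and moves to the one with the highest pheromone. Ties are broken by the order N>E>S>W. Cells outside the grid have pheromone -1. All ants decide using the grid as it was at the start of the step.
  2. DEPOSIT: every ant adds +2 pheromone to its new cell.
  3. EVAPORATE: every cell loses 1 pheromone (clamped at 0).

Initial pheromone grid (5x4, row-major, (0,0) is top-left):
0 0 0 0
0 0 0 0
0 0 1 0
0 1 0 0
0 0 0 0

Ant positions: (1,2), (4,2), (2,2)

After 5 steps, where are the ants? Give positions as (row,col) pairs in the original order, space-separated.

Step 1: ant0:(1,2)->S->(2,2) | ant1:(4,2)->N->(3,2) | ant2:(2,2)->N->(1,2)
  grid max=2 at (2,2)
Step 2: ant0:(2,2)->N->(1,2) | ant1:(3,2)->N->(2,2) | ant2:(1,2)->S->(2,2)
  grid max=5 at (2,2)
Step 3: ant0:(1,2)->S->(2,2) | ant1:(2,2)->N->(1,2) | ant2:(2,2)->N->(1,2)
  grid max=6 at (2,2)
Step 4: ant0:(2,2)->N->(1,2) | ant1:(1,2)->S->(2,2) | ant2:(1,2)->S->(2,2)
  grid max=9 at (2,2)
Step 5: ant0:(1,2)->S->(2,2) | ant1:(2,2)->N->(1,2) | ant2:(2,2)->N->(1,2)
  grid max=10 at (2,2)

(2,2) (1,2) (1,2)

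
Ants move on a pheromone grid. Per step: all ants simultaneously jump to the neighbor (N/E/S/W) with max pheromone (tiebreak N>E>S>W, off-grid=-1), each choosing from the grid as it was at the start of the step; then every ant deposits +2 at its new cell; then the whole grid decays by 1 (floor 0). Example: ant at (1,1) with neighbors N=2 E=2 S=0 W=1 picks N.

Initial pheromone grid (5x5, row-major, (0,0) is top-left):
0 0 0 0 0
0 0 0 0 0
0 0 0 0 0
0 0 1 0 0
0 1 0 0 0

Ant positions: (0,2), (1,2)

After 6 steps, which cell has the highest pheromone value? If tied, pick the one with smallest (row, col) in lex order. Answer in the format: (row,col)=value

Answer: (0,2)=6

Derivation:
Step 1: ant0:(0,2)->E->(0,3) | ant1:(1,2)->N->(0,2)
  grid max=1 at (0,2)
Step 2: ant0:(0,3)->W->(0,2) | ant1:(0,2)->E->(0,3)
  grid max=2 at (0,2)
Step 3: ant0:(0,2)->E->(0,3) | ant1:(0,3)->W->(0,2)
  grid max=3 at (0,2)
Step 4: ant0:(0,3)->W->(0,2) | ant1:(0,2)->E->(0,3)
  grid max=4 at (0,2)
Step 5: ant0:(0,2)->E->(0,3) | ant1:(0,3)->W->(0,2)
  grid max=5 at (0,2)
Step 6: ant0:(0,3)->W->(0,2) | ant1:(0,2)->E->(0,3)
  grid max=6 at (0,2)
Final grid:
  0 0 6 6 0
  0 0 0 0 0
  0 0 0 0 0
  0 0 0 0 0
  0 0 0 0 0
Max pheromone 6 at (0,2)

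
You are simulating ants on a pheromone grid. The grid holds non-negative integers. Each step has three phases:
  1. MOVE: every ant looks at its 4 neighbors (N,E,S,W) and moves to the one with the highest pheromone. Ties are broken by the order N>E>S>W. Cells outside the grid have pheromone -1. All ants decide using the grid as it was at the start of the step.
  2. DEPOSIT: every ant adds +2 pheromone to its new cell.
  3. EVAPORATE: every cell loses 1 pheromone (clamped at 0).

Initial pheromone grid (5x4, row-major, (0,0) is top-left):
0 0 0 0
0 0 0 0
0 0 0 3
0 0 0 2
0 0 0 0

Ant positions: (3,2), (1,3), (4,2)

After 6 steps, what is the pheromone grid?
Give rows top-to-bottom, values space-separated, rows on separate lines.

After step 1: ants at (3,3),(2,3),(3,2)
  0 0 0 0
  0 0 0 0
  0 0 0 4
  0 0 1 3
  0 0 0 0
After step 2: ants at (2,3),(3,3),(3,3)
  0 0 0 0
  0 0 0 0
  0 0 0 5
  0 0 0 6
  0 0 0 0
After step 3: ants at (3,3),(2,3),(2,3)
  0 0 0 0
  0 0 0 0
  0 0 0 8
  0 0 0 7
  0 0 0 0
After step 4: ants at (2,3),(3,3),(3,3)
  0 0 0 0
  0 0 0 0
  0 0 0 9
  0 0 0 10
  0 0 0 0
After step 5: ants at (3,3),(2,3),(2,3)
  0 0 0 0
  0 0 0 0
  0 0 0 12
  0 0 0 11
  0 0 0 0
After step 6: ants at (2,3),(3,3),(3,3)
  0 0 0 0
  0 0 0 0
  0 0 0 13
  0 0 0 14
  0 0 0 0

0 0 0 0
0 0 0 0
0 0 0 13
0 0 0 14
0 0 0 0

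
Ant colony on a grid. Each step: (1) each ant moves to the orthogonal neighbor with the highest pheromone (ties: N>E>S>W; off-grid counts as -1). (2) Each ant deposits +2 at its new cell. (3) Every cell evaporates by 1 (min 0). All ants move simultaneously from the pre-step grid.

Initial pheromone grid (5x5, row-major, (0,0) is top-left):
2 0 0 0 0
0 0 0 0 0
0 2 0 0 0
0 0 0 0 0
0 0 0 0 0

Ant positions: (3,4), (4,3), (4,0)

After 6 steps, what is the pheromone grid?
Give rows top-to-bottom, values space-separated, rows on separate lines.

After step 1: ants at (2,4),(3,3),(3,0)
  1 0 0 0 0
  0 0 0 0 0
  0 1 0 0 1
  1 0 0 1 0
  0 0 0 0 0
After step 2: ants at (1,4),(2,3),(2,0)
  0 0 0 0 0
  0 0 0 0 1
  1 0 0 1 0
  0 0 0 0 0
  0 0 0 0 0
After step 3: ants at (0,4),(1,3),(1,0)
  0 0 0 0 1
  1 0 0 1 0
  0 0 0 0 0
  0 0 0 0 0
  0 0 0 0 0
After step 4: ants at (1,4),(0,3),(0,0)
  1 0 0 1 0
  0 0 0 0 1
  0 0 0 0 0
  0 0 0 0 0
  0 0 0 0 0
After step 5: ants at (0,4),(0,4),(0,1)
  0 1 0 0 3
  0 0 0 0 0
  0 0 0 0 0
  0 0 0 0 0
  0 0 0 0 0
After step 6: ants at (1,4),(1,4),(0,2)
  0 0 1 0 2
  0 0 0 0 3
  0 0 0 0 0
  0 0 0 0 0
  0 0 0 0 0

0 0 1 0 2
0 0 0 0 3
0 0 0 0 0
0 0 0 0 0
0 0 0 0 0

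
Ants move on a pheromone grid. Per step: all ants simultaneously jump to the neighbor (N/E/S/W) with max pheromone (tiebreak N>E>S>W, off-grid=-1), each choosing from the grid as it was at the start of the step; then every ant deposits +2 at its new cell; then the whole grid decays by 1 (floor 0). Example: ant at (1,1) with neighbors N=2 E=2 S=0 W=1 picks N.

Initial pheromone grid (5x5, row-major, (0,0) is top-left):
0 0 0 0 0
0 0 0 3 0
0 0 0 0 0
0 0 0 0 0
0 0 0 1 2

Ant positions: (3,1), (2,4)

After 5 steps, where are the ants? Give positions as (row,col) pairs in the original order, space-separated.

Step 1: ant0:(3,1)->N->(2,1) | ant1:(2,4)->N->(1,4)
  grid max=2 at (1,3)
Step 2: ant0:(2,1)->N->(1,1) | ant1:(1,4)->W->(1,3)
  grid max=3 at (1,3)
Step 3: ant0:(1,1)->N->(0,1) | ant1:(1,3)->N->(0,3)
  grid max=2 at (1,3)
Step 4: ant0:(0,1)->E->(0,2) | ant1:(0,3)->S->(1,3)
  grid max=3 at (1,3)
Step 5: ant0:(0,2)->E->(0,3) | ant1:(1,3)->N->(0,3)
  grid max=3 at (0,3)

(0,3) (0,3)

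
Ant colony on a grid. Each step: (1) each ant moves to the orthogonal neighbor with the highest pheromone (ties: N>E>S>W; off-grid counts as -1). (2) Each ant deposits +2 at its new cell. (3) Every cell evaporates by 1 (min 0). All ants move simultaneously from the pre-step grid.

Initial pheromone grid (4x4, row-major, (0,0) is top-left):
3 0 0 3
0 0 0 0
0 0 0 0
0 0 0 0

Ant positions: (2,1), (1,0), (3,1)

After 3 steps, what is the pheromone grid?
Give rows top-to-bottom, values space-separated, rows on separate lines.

After step 1: ants at (1,1),(0,0),(2,1)
  4 0 0 2
  0 1 0 0
  0 1 0 0
  0 0 0 0
After step 2: ants at (2,1),(0,1),(1,1)
  3 1 0 1
  0 2 0 0
  0 2 0 0
  0 0 0 0
After step 3: ants at (1,1),(0,0),(2,1)
  4 0 0 0
  0 3 0 0
  0 3 0 0
  0 0 0 0

4 0 0 0
0 3 0 0
0 3 0 0
0 0 0 0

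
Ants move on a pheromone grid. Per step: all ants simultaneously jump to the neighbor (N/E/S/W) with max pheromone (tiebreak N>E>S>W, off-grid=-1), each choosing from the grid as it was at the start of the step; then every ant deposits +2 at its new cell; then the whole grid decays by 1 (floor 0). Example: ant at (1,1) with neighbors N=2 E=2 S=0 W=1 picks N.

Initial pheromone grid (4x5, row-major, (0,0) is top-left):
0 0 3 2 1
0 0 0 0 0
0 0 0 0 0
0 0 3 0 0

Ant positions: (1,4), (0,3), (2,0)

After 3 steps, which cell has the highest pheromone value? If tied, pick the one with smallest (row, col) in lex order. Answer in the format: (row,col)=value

Step 1: ant0:(1,4)->N->(0,4) | ant1:(0,3)->W->(0,2) | ant2:(2,0)->N->(1,0)
  grid max=4 at (0,2)
Step 2: ant0:(0,4)->W->(0,3) | ant1:(0,2)->E->(0,3) | ant2:(1,0)->N->(0,0)
  grid max=4 at (0,3)
Step 3: ant0:(0,3)->W->(0,2) | ant1:(0,3)->W->(0,2) | ant2:(0,0)->E->(0,1)
  grid max=6 at (0,2)
Final grid:
  0 1 6 3 0
  0 0 0 0 0
  0 0 0 0 0
  0 0 0 0 0
Max pheromone 6 at (0,2)

Answer: (0,2)=6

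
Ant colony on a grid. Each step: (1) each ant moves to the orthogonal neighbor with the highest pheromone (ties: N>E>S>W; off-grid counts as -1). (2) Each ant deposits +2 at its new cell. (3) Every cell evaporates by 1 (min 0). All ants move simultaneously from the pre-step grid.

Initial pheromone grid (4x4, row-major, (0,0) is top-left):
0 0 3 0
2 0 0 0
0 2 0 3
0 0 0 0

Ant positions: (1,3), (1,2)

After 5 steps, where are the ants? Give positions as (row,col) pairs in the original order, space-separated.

Step 1: ant0:(1,3)->S->(2,3) | ant1:(1,2)->N->(0,2)
  grid max=4 at (0,2)
Step 2: ant0:(2,3)->N->(1,3) | ant1:(0,2)->E->(0,3)
  grid max=3 at (0,2)
Step 3: ant0:(1,3)->S->(2,3) | ant1:(0,3)->W->(0,2)
  grid max=4 at (0,2)
Step 4: ant0:(2,3)->N->(1,3) | ant1:(0,2)->E->(0,3)
  grid max=3 at (0,2)
Step 5: ant0:(1,3)->S->(2,3) | ant1:(0,3)->W->(0,2)
  grid max=4 at (0,2)

(2,3) (0,2)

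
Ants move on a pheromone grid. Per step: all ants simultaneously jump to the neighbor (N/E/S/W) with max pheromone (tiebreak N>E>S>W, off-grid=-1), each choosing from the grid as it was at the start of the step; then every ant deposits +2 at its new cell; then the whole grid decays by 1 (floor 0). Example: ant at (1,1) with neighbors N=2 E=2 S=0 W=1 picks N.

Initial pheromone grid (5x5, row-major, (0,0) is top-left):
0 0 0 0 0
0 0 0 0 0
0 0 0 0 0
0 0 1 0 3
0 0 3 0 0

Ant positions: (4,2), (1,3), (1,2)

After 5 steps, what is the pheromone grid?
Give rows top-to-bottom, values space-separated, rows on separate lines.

After step 1: ants at (3,2),(0,3),(0,2)
  0 0 1 1 0
  0 0 0 0 0
  0 0 0 0 0
  0 0 2 0 2
  0 0 2 0 0
After step 2: ants at (4,2),(0,2),(0,3)
  0 0 2 2 0
  0 0 0 0 0
  0 0 0 0 0
  0 0 1 0 1
  0 0 3 0 0
After step 3: ants at (3,2),(0,3),(0,2)
  0 0 3 3 0
  0 0 0 0 0
  0 0 0 0 0
  0 0 2 0 0
  0 0 2 0 0
After step 4: ants at (4,2),(0,2),(0,3)
  0 0 4 4 0
  0 0 0 0 0
  0 0 0 0 0
  0 0 1 0 0
  0 0 3 0 0
After step 5: ants at (3,2),(0,3),(0,2)
  0 0 5 5 0
  0 0 0 0 0
  0 0 0 0 0
  0 0 2 0 0
  0 0 2 0 0

0 0 5 5 0
0 0 0 0 0
0 0 0 0 0
0 0 2 0 0
0 0 2 0 0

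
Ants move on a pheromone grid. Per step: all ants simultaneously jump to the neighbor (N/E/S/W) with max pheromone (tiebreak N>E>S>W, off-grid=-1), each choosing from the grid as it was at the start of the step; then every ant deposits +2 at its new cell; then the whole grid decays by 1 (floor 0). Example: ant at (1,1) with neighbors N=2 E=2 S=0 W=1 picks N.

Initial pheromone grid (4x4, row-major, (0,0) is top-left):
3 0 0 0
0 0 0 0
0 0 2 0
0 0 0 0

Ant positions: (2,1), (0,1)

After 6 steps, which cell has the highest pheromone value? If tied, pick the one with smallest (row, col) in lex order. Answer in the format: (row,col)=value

Answer: (0,0)=3

Derivation:
Step 1: ant0:(2,1)->E->(2,2) | ant1:(0,1)->W->(0,0)
  grid max=4 at (0,0)
Step 2: ant0:(2,2)->N->(1,2) | ant1:(0,0)->E->(0,1)
  grid max=3 at (0,0)
Step 3: ant0:(1,2)->S->(2,2) | ant1:(0,1)->W->(0,0)
  grid max=4 at (0,0)
Step 4: ant0:(2,2)->N->(1,2) | ant1:(0,0)->E->(0,1)
  grid max=3 at (0,0)
Step 5: ant0:(1,2)->S->(2,2) | ant1:(0,1)->W->(0,0)
  grid max=4 at (0,0)
Step 6: ant0:(2,2)->N->(1,2) | ant1:(0,0)->E->(0,1)
  grid max=3 at (0,0)
Final grid:
  3 1 0 0
  0 0 1 0
  0 0 2 0
  0 0 0 0
Max pheromone 3 at (0,0)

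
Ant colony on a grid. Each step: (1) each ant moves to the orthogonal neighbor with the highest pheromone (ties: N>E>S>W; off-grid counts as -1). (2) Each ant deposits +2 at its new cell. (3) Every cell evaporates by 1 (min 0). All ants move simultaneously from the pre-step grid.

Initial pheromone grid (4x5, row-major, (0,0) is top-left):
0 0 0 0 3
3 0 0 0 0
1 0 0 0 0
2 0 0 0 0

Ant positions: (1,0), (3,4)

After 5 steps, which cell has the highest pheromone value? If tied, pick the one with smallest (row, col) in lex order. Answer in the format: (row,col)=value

Answer: (0,4)=2

Derivation:
Step 1: ant0:(1,0)->S->(2,0) | ant1:(3,4)->N->(2,4)
  grid max=2 at (0,4)
Step 2: ant0:(2,0)->N->(1,0) | ant1:(2,4)->N->(1,4)
  grid max=3 at (1,0)
Step 3: ant0:(1,0)->S->(2,0) | ant1:(1,4)->N->(0,4)
  grid max=2 at (0,4)
Step 4: ant0:(2,0)->N->(1,0) | ant1:(0,4)->S->(1,4)
  grid max=3 at (1,0)
Step 5: ant0:(1,0)->S->(2,0) | ant1:(1,4)->N->(0,4)
  grid max=2 at (0,4)
Final grid:
  0 0 0 0 2
  2 0 0 0 0
  2 0 0 0 0
  0 0 0 0 0
Max pheromone 2 at (0,4)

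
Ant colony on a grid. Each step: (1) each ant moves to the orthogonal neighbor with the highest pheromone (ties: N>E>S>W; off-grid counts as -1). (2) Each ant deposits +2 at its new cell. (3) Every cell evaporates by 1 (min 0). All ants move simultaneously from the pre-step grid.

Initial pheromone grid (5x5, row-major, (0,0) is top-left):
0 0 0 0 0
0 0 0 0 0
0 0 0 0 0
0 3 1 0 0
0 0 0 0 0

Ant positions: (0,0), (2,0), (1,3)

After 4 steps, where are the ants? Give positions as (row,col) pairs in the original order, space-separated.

Step 1: ant0:(0,0)->E->(0,1) | ant1:(2,0)->N->(1,0) | ant2:(1,3)->N->(0,3)
  grid max=2 at (3,1)
Step 2: ant0:(0,1)->E->(0,2) | ant1:(1,0)->N->(0,0) | ant2:(0,3)->E->(0,4)
  grid max=1 at (0,0)
Step 3: ant0:(0,2)->E->(0,3) | ant1:(0,0)->E->(0,1) | ant2:(0,4)->S->(1,4)
  grid max=1 at (0,1)
Step 4: ant0:(0,3)->E->(0,4) | ant1:(0,1)->E->(0,2) | ant2:(1,4)->N->(0,4)
  grid max=3 at (0,4)

(0,4) (0,2) (0,4)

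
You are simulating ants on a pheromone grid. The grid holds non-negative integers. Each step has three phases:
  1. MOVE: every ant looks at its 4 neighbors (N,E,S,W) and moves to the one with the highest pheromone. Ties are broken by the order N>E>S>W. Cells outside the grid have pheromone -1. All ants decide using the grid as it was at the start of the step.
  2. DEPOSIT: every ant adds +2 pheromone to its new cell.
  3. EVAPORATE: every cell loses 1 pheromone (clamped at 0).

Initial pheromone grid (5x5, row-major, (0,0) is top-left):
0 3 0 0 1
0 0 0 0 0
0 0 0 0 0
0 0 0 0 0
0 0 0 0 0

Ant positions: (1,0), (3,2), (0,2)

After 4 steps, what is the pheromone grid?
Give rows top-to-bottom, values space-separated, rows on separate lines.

After step 1: ants at (0,0),(2,2),(0,1)
  1 4 0 0 0
  0 0 0 0 0
  0 0 1 0 0
  0 0 0 0 0
  0 0 0 0 0
After step 2: ants at (0,1),(1,2),(0,0)
  2 5 0 0 0
  0 0 1 0 0
  0 0 0 0 0
  0 0 0 0 0
  0 0 0 0 0
After step 3: ants at (0,0),(0,2),(0,1)
  3 6 1 0 0
  0 0 0 0 0
  0 0 0 0 0
  0 0 0 0 0
  0 0 0 0 0
After step 4: ants at (0,1),(0,1),(0,0)
  4 9 0 0 0
  0 0 0 0 0
  0 0 0 0 0
  0 0 0 0 0
  0 0 0 0 0

4 9 0 0 0
0 0 0 0 0
0 0 0 0 0
0 0 0 0 0
0 0 0 0 0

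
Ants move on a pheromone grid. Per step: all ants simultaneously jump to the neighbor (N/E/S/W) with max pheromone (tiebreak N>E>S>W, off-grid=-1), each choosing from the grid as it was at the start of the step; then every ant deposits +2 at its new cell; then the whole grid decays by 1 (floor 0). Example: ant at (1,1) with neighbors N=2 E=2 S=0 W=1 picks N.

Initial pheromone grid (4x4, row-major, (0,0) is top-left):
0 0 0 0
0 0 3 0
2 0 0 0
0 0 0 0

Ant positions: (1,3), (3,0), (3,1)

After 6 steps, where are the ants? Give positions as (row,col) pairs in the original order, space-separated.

Step 1: ant0:(1,3)->W->(1,2) | ant1:(3,0)->N->(2,0) | ant2:(3,1)->N->(2,1)
  grid max=4 at (1,2)
Step 2: ant0:(1,2)->N->(0,2) | ant1:(2,0)->E->(2,1) | ant2:(2,1)->W->(2,0)
  grid max=4 at (2,0)
Step 3: ant0:(0,2)->S->(1,2) | ant1:(2,1)->W->(2,0) | ant2:(2,0)->E->(2,1)
  grid max=5 at (2,0)
Step 4: ant0:(1,2)->N->(0,2) | ant1:(2,0)->E->(2,1) | ant2:(2,1)->W->(2,0)
  grid max=6 at (2,0)
Step 5: ant0:(0,2)->S->(1,2) | ant1:(2,1)->W->(2,0) | ant2:(2,0)->E->(2,1)
  grid max=7 at (2,0)
Step 6: ant0:(1,2)->N->(0,2) | ant1:(2,0)->E->(2,1) | ant2:(2,1)->W->(2,0)
  grid max=8 at (2,0)

(0,2) (2,1) (2,0)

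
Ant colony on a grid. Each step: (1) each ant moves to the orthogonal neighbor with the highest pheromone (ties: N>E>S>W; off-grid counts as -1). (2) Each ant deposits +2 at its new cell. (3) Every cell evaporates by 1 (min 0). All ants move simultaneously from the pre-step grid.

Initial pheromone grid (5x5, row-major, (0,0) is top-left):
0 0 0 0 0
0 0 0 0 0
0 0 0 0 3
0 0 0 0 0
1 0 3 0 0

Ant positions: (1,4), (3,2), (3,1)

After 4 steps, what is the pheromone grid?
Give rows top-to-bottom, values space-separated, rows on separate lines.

After step 1: ants at (2,4),(4,2),(2,1)
  0 0 0 0 0
  0 0 0 0 0
  0 1 0 0 4
  0 0 0 0 0
  0 0 4 0 0
After step 2: ants at (1,4),(3,2),(1,1)
  0 0 0 0 0
  0 1 0 0 1
  0 0 0 0 3
  0 0 1 0 0
  0 0 3 0 0
After step 3: ants at (2,4),(4,2),(0,1)
  0 1 0 0 0
  0 0 0 0 0
  0 0 0 0 4
  0 0 0 0 0
  0 0 4 0 0
After step 4: ants at (1,4),(3,2),(0,2)
  0 0 1 0 0
  0 0 0 0 1
  0 0 0 0 3
  0 0 1 0 0
  0 0 3 0 0

0 0 1 0 0
0 0 0 0 1
0 0 0 0 3
0 0 1 0 0
0 0 3 0 0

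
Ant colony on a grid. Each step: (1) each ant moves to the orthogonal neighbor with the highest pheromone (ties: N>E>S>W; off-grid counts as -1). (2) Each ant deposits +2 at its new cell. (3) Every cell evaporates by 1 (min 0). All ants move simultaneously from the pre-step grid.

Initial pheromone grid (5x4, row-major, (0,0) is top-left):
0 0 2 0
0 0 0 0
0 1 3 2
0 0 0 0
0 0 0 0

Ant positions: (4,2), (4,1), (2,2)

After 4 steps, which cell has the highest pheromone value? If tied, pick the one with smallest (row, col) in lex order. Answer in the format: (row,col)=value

Step 1: ant0:(4,2)->N->(3,2) | ant1:(4,1)->N->(3,1) | ant2:(2,2)->E->(2,3)
  grid max=3 at (2,3)
Step 2: ant0:(3,2)->N->(2,2) | ant1:(3,1)->E->(3,2) | ant2:(2,3)->W->(2,2)
  grid max=5 at (2,2)
Step 3: ant0:(2,2)->E->(2,3) | ant1:(3,2)->N->(2,2) | ant2:(2,2)->E->(2,3)
  grid max=6 at (2,2)
Step 4: ant0:(2,3)->W->(2,2) | ant1:(2,2)->E->(2,3) | ant2:(2,3)->W->(2,2)
  grid max=9 at (2,2)
Final grid:
  0 0 0 0
  0 0 0 0
  0 0 9 6
  0 0 0 0
  0 0 0 0
Max pheromone 9 at (2,2)

Answer: (2,2)=9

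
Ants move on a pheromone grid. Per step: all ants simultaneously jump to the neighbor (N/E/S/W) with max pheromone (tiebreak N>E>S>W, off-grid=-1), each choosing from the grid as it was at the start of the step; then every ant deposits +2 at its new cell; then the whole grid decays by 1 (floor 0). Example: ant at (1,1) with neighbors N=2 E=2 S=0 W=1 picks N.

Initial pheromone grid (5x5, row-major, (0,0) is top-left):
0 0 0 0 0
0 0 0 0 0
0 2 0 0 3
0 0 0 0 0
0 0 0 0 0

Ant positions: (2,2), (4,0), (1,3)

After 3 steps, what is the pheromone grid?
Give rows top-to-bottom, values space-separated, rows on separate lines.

After step 1: ants at (2,1),(3,0),(0,3)
  0 0 0 1 0
  0 0 0 0 0
  0 3 0 0 2
  1 0 0 0 0
  0 0 0 0 0
After step 2: ants at (1,1),(2,0),(0,4)
  0 0 0 0 1
  0 1 0 0 0
  1 2 0 0 1
  0 0 0 0 0
  0 0 0 0 0
After step 3: ants at (2,1),(2,1),(1,4)
  0 0 0 0 0
  0 0 0 0 1
  0 5 0 0 0
  0 0 0 0 0
  0 0 0 0 0

0 0 0 0 0
0 0 0 0 1
0 5 0 0 0
0 0 0 0 0
0 0 0 0 0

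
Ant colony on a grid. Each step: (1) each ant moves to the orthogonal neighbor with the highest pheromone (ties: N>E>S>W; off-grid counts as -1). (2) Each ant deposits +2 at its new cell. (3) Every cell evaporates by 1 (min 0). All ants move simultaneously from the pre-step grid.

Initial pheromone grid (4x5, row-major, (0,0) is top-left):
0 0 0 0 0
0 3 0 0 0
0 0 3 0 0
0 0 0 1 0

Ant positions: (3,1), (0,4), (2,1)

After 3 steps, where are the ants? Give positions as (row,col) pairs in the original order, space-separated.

Step 1: ant0:(3,1)->N->(2,1) | ant1:(0,4)->S->(1,4) | ant2:(2,1)->N->(1,1)
  grid max=4 at (1,1)
Step 2: ant0:(2,1)->N->(1,1) | ant1:(1,4)->N->(0,4) | ant2:(1,1)->S->(2,1)
  grid max=5 at (1,1)
Step 3: ant0:(1,1)->S->(2,1) | ant1:(0,4)->S->(1,4) | ant2:(2,1)->N->(1,1)
  grid max=6 at (1,1)

(2,1) (1,4) (1,1)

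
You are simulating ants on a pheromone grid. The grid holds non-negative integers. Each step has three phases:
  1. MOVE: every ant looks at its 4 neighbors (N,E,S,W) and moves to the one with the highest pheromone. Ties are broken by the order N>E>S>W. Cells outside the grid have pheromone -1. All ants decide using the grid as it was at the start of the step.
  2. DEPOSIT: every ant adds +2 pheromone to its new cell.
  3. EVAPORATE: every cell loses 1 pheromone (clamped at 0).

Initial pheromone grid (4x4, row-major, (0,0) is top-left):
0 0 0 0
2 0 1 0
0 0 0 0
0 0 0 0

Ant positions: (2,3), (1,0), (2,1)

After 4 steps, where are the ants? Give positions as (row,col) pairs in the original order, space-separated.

Step 1: ant0:(2,3)->N->(1,3) | ant1:(1,0)->N->(0,0) | ant2:(2,1)->N->(1,1)
  grid max=1 at (0,0)
Step 2: ant0:(1,3)->N->(0,3) | ant1:(0,0)->S->(1,0) | ant2:(1,1)->W->(1,0)
  grid max=4 at (1,0)
Step 3: ant0:(0,3)->S->(1,3) | ant1:(1,0)->N->(0,0) | ant2:(1,0)->N->(0,0)
  grid max=3 at (0,0)
Step 4: ant0:(1,3)->N->(0,3) | ant1:(0,0)->S->(1,0) | ant2:(0,0)->S->(1,0)
  grid max=6 at (1,0)

(0,3) (1,0) (1,0)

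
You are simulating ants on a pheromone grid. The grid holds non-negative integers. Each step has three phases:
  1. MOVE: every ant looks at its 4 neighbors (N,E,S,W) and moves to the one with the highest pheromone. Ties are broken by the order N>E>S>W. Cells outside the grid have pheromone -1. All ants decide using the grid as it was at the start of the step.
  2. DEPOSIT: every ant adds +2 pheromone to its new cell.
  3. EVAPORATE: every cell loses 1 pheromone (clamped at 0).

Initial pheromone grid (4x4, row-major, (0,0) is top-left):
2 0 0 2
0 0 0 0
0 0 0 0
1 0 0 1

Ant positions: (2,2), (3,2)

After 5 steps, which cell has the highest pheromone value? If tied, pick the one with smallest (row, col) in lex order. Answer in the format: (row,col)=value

Step 1: ant0:(2,2)->N->(1,2) | ant1:(3,2)->E->(3,3)
  grid max=2 at (3,3)
Step 2: ant0:(1,2)->N->(0,2) | ant1:(3,3)->N->(2,3)
  grid max=1 at (0,2)
Step 3: ant0:(0,2)->E->(0,3) | ant1:(2,3)->S->(3,3)
  grid max=2 at (3,3)
Step 4: ant0:(0,3)->S->(1,3) | ant1:(3,3)->N->(2,3)
  grid max=1 at (1,3)
Step 5: ant0:(1,3)->S->(2,3) | ant1:(2,3)->N->(1,3)
  grid max=2 at (1,3)
Final grid:
  0 0 0 0
  0 0 0 2
  0 0 0 2
  0 0 0 0
Max pheromone 2 at (1,3)

Answer: (1,3)=2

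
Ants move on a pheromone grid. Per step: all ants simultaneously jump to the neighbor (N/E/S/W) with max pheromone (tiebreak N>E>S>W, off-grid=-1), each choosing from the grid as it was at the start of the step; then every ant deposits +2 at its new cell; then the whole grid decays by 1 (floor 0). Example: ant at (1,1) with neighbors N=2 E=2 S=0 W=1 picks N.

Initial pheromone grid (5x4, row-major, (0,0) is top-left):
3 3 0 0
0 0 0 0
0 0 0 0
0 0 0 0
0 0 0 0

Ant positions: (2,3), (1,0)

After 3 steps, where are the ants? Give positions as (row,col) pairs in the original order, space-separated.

Step 1: ant0:(2,3)->N->(1,3) | ant1:(1,0)->N->(0,0)
  grid max=4 at (0,0)
Step 2: ant0:(1,3)->N->(0,3) | ant1:(0,0)->E->(0,1)
  grid max=3 at (0,0)
Step 3: ant0:(0,3)->S->(1,3) | ant1:(0,1)->W->(0,0)
  grid max=4 at (0,0)

(1,3) (0,0)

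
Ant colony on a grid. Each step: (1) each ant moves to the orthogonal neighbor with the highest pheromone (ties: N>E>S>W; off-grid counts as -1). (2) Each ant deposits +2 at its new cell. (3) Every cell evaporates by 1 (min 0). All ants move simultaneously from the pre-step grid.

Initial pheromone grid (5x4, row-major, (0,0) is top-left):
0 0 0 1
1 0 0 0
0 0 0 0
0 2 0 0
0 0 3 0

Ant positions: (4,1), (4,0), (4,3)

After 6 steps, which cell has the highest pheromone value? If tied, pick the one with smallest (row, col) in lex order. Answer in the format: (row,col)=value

Answer: (4,2)=13

Derivation:
Step 1: ant0:(4,1)->E->(4,2) | ant1:(4,0)->N->(3,0) | ant2:(4,3)->W->(4,2)
  grid max=6 at (4,2)
Step 2: ant0:(4,2)->N->(3,2) | ant1:(3,0)->E->(3,1) | ant2:(4,2)->N->(3,2)
  grid max=5 at (4,2)
Step 3: ant0:(3,2)->S->(4,2) | ant1:(3,1)->E->(3,2) | ant2:(3,2)->S->(4,2)
  grid max=8 at (4,2)
Step 4: ant0:(4,2)->N->(3,2) | ant1:(3,2)->S->(4,2) | ant2:(4,2)->N->(3,2)
  grid max=9 at (4,2)
Step 5: ant0:(3,2)->S->(4,2) | ant1:(4,2)->N->(3,2) | ant2:(3,2)->S->(4,2)
  grid max=12 at (4,2)
Step 6: ant0:(4,2)->N->(3,2) | ant1:(3,2)->S->(4,2) | ant2:(4,2)->N->(3,2)
  grid max=13 at (4,2)
Final grid:
  0 0 0 0
  0 0 0 0
  0 0 0 0
  0 0 11 0
  0 0 13 0
Max pheromone 13 at (4,2)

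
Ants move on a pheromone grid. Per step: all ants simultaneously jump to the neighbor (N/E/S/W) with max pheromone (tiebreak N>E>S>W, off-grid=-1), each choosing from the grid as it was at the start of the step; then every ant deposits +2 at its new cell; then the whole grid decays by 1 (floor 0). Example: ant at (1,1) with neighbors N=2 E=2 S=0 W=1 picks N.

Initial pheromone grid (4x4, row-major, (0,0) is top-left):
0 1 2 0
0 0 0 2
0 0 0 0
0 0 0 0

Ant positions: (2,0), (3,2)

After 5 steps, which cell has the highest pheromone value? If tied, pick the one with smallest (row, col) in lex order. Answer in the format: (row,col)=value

Answer: (0,1)=3

Derivation:
Step 1: ant0:(2,0)->N->(1,0) | ant1:(3,2)->N->(2,2)
  grid max=1 at (0,2)
Step 2: ant0:(1,0)->N->(0,0) | ant1:(2,2)->N->(1,2)
  grid max=1 at (0,0)
Step 3: ant0:(0,0)->E->(0,1) | ant1:(1,2)->N->(0,2)
  grid max=1 at (0,1)
Step 4: ant0:(0,1)->E->(0,2) | ant1:(0,2)->W->(0,1)
  grid max=2 at (0,1)
Step 5: ant0:(0,2)->W->(0,1) | ant1:(0,1)->E->(0,2)
  grid max=3 at (0,1)
Final grid:
  0 3 3 0
  0 0 0 0
  0 0 0 0
  0 0 0 0
Max pheromone 3 at (0,1)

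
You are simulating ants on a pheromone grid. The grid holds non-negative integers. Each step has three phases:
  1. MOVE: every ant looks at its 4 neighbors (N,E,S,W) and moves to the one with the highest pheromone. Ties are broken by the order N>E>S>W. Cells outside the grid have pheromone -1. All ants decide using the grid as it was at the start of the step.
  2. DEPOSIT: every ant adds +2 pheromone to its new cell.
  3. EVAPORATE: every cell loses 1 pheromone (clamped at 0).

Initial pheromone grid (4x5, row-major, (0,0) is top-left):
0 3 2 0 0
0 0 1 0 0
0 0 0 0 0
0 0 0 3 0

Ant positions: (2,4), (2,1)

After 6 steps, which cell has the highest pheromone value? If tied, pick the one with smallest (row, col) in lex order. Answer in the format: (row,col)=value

Answer: (0,1)=3

Derivation:
Step 1: ant0:(2,4)->N->(1,4) | ant1:(2,1)->N->(1,1)
  grid max=2 at (0,1)
Step 2: ant0:(1,4)->N->(0,4) | ant1:(1,1)->N->(0,1)
  grid max=3 at (0,1)
Step 3: ant0:(0,4)->S->(1,4) | ant1:(0,1)->E->(0,2)
  grid max=2 at (0,1)
Step 4: ant0:(1,4)->N->(0,4) | ant1:(0,2)->W->(0,1)
  grid max=3 at (0,1)
Step 5: ant0:(0,4)->S->(1,4) | ant1:(0,1)->E->(0,2)
  grid max=2 at (0,1)
Step 6: ant0:(1,4)->N->(0,4) | ant1:(0,2)->W->(0,1)
  grid max=3 at (0,1)
Final grid:
  0 3 0 0 1
  0 0 0 0 0
  0 0 0 0 0
  0 0 0 0 0
Max pheromone 3 at (0,1)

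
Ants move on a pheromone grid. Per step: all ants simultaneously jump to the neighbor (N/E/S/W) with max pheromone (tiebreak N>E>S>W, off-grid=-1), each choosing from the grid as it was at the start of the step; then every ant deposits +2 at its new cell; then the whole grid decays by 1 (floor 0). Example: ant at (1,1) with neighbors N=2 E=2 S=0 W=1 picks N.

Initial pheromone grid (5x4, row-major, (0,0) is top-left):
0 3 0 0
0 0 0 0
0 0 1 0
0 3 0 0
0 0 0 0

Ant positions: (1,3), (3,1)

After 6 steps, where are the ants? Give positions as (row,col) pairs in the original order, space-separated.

Step 1: ant0:(1,3)->N->(0,3) | ant1:(3,1)->N->(2,1)
  grid max=2 at (0,1)
Step 2: ant0:(0,3)->S->(1,3) | ant1:(2,1)->S->(3,1)
  grid max=3 at (3,1)
Step 3: ant0:(1,3)->N->(0,3) | ant1:(3,1)->N->(2,1)
  grid max=2 at (3,1)
Step 4: ant0:(0,3)->S->(1,3) | ant1:(2,1)->S->(3,1)
  grid max=3 at (3,1)
Step 5: ant0:(1,3)->N->(0,3) | ant1:(3,1)->N->(2,1)
  grid max=2 at (3,1)
Step 6: ant0:(0,3)->S->(1,3) | ant1:(2,1)->S->(3,1)
  grid max=3 at (3,1)

(1,3) (3,1)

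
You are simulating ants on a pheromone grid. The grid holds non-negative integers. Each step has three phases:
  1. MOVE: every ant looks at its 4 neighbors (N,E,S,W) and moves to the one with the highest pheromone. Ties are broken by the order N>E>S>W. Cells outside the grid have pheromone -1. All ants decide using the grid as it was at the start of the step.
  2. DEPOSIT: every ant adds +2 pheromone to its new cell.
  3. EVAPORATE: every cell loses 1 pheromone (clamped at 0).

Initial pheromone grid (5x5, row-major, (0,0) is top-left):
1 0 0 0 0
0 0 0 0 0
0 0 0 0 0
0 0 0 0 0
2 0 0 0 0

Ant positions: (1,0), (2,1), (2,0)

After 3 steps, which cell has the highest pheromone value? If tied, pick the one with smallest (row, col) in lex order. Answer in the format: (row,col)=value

Answer: (0,0)=6

Derivation:
Step 1: ant0:(1,0)->N->(0,0) | ant1:(2,1)->N->(1,1) | ant2:(2,0)->N->(1,0)
  grid max=2 at (0,0)
Step 2: ant0:(0,0)->S->(1,0) | ant1:(1,1)->W->(1,0) | ant2:(1,0)->N->(0,0)
  grid max=4 at (1,0)
Step 3: ant0:(1,0)->N->(0,0) | ant1:(1,0)->N->(0,0) | ant2:(0,0)->S->(1,0)
  grid max=6 at (0,0)
Final grid:
  6 0 0 0 0
  5 0 0 0 0
  0 0 0 0 0
  0 0 0 0 0
  0 0 0 0 0
Max pheromone 6 at (0,0)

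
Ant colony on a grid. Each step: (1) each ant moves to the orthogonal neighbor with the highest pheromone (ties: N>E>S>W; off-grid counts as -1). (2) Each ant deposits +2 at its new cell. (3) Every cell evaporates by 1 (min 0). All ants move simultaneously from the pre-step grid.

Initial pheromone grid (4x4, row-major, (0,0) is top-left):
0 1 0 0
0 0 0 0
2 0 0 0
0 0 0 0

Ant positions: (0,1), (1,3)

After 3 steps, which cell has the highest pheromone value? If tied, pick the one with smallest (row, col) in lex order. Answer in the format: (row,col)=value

Step 1: ant0:(0,1)->E->(0,2) | ant1:(1,3)->N->(0,3)
  grid max=1 at (0,2)
Step 2: ant0:(0,2)->E->(0,3) | ant1:(0,3)->W->(0,2)
  grid max=2 at (0,2)
Step 3: ant0:(0,3)->W->(0,2) | ant1:(0,2)->E->(0,3)
  grid max=3 at (0,2)
Final grid:
  0 0 3 3
  0 0 0 0
  0 0 0 0
  0 0 0 0
Max pheromone 3 at (0,2)

Answer: (0,2)=3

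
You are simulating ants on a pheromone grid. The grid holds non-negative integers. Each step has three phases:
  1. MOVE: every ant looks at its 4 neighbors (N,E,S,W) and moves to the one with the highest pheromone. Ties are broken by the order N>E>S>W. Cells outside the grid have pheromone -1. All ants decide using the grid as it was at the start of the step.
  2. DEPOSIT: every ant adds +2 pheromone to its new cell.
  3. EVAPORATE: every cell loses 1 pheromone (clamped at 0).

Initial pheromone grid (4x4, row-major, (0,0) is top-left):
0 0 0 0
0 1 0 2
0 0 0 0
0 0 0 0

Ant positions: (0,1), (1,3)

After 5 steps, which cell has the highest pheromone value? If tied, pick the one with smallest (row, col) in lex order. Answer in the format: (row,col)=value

Answer: (1,1)=2

Derivation:
Step 1: ant0:(0,1)->S->(1,1) | ant1:(1,3)->N->(0,3)
  grid max=2 at (1,1)
Step 2: ant0:(1,1)->N->(0,1) | ant1:(0,3)->S->(1,3)
  grid max=2 at (1,3)
Step 3: ant0:(0,1)->S->(1,1) | ant1:(1,3)->N->(0,3)
  grid max=2 at (1,1)
Step 4: ant0:(1,1)->N->(0,1) | ant1:(0,3)->S->(1,3)
  grid max=2 at (1,3)
Step 5: ant0:(0,1)->S->(1,1) | ant1:(1,3)->N->(0,3)
  grid max=2 at (1,1)
Final grid:
  0 0 0 1
  0 2 0 1
  0 0 0 0
  0 0 0 0
Max pheromone 2 at (1,1)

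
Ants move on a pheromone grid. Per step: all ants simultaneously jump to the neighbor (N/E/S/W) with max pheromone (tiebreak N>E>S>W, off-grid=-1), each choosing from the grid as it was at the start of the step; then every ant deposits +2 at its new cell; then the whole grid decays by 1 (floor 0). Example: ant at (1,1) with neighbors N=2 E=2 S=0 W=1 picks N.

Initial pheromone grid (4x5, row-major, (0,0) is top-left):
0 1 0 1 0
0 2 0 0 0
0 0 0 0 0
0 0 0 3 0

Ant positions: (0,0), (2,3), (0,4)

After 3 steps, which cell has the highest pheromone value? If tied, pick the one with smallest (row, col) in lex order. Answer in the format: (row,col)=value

Step 1: ant0:(0,0)->E->(0,1) | ant1:(2,3)->S->(3,3) | ant2:(0,4)->W->(0,3)
  grid max=4 at (3,3)
Step 2: ant0:(0,1)->S->(1,1) | ant1:(3,3)->N->(2,3) | ant2:(0,3)->E->(0,4)
  grid max=3 at (3,3)
Step 3: ant0:(1,1)->N->(0,1) | ant1:(2,3)->S->(3,3) | ant2:(0,4)->W->(0,3)
  grid max=4 at (3,3)
Final grid:
  0 2 0 2 0
  0 1 0 0 0
  0 0 0 0 0
  0 0 0 4 0
Max pheromone 4 at (3,3)

Answer: (3,3)=4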